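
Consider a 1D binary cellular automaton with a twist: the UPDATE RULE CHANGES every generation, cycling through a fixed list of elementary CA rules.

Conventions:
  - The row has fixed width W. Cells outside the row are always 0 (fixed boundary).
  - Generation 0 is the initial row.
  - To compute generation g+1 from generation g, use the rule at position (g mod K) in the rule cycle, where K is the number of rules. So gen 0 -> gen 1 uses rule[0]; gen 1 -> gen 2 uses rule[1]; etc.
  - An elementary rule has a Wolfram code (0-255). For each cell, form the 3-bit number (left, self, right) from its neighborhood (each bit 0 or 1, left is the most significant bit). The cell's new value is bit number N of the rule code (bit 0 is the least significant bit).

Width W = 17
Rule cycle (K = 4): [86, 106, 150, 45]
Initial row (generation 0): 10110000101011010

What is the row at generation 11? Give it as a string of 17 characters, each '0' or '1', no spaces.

Gen 0: 10110000101011010
Gen 1 (rule 86): 10011001101001011
Gen 2 (rule 106): 00111011110010111
Gen 3 (rule 150): 01010001101110010
Gen 4 (rule 45): 01110101011000010
Gen 5 (rule 86): 10010101001100111
Gen 6 (rule 106): 00101010011101101
Gen 7 (rule 150): 01101011101000001
Gen 8 (rule 45): 01011110011011101
Gen 9 (rule 86): 11000011101000101
Gen 10 (rule 106): 11000110110001010
Gen 11 (rule 150): 00101000001011011

Answer: 00101000001011011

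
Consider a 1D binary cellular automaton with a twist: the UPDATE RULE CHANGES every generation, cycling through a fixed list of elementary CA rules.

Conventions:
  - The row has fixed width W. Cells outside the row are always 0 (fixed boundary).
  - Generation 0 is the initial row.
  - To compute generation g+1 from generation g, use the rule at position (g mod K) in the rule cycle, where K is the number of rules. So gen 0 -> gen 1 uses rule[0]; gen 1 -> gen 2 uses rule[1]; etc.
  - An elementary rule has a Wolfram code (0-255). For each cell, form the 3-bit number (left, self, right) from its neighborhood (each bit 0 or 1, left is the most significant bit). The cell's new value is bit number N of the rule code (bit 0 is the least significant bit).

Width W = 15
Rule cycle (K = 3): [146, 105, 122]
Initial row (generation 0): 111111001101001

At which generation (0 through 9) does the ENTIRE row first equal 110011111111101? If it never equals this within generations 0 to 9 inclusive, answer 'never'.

Answer: never

Derivation:
Gen 0: 111111001101001
Gen 1 (rule 146): 011110110000110
Gen 2 (rule 105): 010011110110110
Gen 3 (rule 122): 101110011111111
Gen 4 (rule 146): 000101101111110
Gen 5 (rule 105): 110011111000010
Gen 6 (rule 122): 111110001100101
Gen 7 (rule 146): 011101010011000
Gen 8 (rule 105): 010110100011011
Gen 9 (rule 122): 101111010111111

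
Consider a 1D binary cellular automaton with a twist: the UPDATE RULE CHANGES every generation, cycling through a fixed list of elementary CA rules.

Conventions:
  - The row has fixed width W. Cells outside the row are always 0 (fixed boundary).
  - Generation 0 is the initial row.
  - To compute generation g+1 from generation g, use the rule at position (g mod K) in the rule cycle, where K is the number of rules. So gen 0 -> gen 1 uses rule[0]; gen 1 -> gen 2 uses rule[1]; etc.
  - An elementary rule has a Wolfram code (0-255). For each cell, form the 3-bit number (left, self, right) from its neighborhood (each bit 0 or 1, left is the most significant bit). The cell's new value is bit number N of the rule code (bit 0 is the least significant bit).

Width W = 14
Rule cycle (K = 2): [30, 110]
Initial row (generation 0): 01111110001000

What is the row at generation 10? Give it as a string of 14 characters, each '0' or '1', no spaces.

Answer: 10011111011111

Derivation:
Gen 0: 01111110001000
Gen 1 (rule 30): 11000001011100
Gen 2 (rule 110): 11000011110100
Gen 3 (rule 30): 10100110000110
Gen 4 (rule 110): 11101110001110
Gen 5 (rule 30): 10001001011001
Gen 6 (rule 110): 10011011111011
Gen 7 (rule 30): 11110010000010
Gen 8 (rule 110): 10010110000110
Gen 9 (rule 30): 11110101001101
Gen 10 (rule 110): 10011111011111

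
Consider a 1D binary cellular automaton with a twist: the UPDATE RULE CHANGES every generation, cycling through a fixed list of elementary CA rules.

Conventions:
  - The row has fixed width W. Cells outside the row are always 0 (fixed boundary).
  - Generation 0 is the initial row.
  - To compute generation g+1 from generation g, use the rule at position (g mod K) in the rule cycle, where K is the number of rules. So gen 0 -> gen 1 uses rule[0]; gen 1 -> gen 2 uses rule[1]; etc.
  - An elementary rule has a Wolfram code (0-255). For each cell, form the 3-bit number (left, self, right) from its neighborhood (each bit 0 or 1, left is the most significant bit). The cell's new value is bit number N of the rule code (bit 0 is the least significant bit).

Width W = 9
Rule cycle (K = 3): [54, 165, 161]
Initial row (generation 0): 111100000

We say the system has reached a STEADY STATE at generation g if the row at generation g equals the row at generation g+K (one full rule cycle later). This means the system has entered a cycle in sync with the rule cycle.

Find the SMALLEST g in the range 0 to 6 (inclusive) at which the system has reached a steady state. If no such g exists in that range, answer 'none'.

Answer: none

Derivation:
Gen 0: 111100000
Gen 1 (rule 54): 000010000
Gen 2 (rule 165): 111010111
Gen 3 (rule 161): 010101010
Gen 4 (rule 54): 111111111
Gen 5 (rule 165): 011111110
Gen 6 (rule 161): 001111100
Gen 7 (rule 54): 010000010
Gen 8 (rule 165): 010111010
Gen 9 (rule 161): 001010100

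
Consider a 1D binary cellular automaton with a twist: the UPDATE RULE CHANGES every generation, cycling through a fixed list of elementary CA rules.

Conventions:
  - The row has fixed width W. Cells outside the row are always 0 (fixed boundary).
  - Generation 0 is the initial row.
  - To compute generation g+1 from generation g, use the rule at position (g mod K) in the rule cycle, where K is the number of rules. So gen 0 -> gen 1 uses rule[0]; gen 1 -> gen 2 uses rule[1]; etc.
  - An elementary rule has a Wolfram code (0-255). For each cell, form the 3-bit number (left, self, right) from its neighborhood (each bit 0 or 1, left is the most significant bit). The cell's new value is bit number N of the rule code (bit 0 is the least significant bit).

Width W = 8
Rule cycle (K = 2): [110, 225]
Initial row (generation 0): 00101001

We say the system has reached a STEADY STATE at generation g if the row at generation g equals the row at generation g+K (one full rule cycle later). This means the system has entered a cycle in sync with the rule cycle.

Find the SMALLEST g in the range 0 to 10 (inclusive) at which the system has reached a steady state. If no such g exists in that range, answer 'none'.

Gen 0: 00101001
Gen 1 (rule 110): 01111011
Gen 2 (rule 225): 00111101
Gen 3 (rule 110): 01100111
Gen 4 (rule 225): 00100011
Gen 5 (rule 110): 01100111
Gen 6 (rule 225): 00100011
Gen 7 (rule 110): 01100111
Gen 8 (rule 225): 00100011
Gen 9 (rule 110): 01100111
Gen 10 (rule 225): 00100011
Gen 11 (rule 110): 01100111
Gen 12 (rule 225): 00100011

Answer: 3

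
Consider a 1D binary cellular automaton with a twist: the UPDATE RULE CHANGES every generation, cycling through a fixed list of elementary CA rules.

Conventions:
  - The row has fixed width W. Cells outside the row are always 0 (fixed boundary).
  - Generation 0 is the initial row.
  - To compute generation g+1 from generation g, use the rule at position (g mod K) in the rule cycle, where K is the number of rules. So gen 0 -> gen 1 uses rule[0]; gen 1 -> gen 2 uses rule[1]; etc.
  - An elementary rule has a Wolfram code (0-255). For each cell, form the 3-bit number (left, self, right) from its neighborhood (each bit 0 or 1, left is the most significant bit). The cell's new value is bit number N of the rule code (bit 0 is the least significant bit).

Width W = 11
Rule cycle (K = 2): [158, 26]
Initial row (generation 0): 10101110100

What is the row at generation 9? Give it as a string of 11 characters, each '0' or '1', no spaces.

Answer: 01110111000

Derivation:
Gen 0: 10101110100
Gen 1 (rule 158): 10101100110
Gen 2 (rule 26): 00001011101
Gen 3 (rule 158): 00011011001
Gen 4 (rule 26): 00110010110
Gen 5 (rule 158): 01101110101
Gen 6 (rule 26): 11001000000
Gen 7 (rule 158): 10111100000
Gen 8 (rule 26): 00100010000
Gen 9 (rule 158): 01110111000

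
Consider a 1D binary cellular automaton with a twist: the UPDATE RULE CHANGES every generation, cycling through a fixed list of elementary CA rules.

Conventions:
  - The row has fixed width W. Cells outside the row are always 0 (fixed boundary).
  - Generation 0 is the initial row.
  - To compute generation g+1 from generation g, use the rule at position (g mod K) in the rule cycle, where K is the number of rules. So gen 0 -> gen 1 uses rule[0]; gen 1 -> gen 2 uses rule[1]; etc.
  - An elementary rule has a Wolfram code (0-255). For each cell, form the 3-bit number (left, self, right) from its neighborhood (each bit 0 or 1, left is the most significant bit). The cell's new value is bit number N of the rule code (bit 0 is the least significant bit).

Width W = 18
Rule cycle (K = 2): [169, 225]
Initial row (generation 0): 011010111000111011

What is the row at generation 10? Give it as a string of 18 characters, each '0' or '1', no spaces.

Gen 0: 011010111000111011
Gen 1 (rule 169): 010101110010110110
Gen 2 (rule 225): 001010110001011010
Gen 3 (rule 169): 100101100100110100
Gen 4 (rule 225): 000010100000011001
Gen 5 (rule 169): 111001001111010000
Gen 6 (rule 225): 011000000111100111
Gen 7 (rule 169): 010011110111000110
Gen 8 (rule 225): 000001111011010010
Gen 9 (rule 169): 111101110110100000
Gen 10 (rule 225): 011110111011001111

Answer: 011110111011001111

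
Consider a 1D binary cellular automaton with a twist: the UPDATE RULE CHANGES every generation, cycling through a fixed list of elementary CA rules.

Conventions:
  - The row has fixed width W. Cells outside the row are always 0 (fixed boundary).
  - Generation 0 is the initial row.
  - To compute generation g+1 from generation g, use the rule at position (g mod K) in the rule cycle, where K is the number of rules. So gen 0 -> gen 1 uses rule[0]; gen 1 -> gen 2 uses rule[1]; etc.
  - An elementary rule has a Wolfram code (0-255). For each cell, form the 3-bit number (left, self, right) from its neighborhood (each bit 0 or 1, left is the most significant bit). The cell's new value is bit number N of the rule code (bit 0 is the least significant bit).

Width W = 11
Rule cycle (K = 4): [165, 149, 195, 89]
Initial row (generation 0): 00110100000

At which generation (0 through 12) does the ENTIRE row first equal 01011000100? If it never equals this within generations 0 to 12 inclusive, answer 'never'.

Answer: 7

Derivation:
Gen 0: 00110100000
Gen 1 (rule 165): 10001101111
Gen 2 (rule 149): 11100000110
Gen 3 (rule 195): 01101111010
Gen 4 (rule 89): 01101001001
Gen 5 (rule 165): 00011001001
Gen 6 (rule 149): 11000101101
Gen 7 (rule 195): 01011000100
Gen 8 (rule 89): 00011110011
Gen 9 (rule 165): 11001100000
Gen 10 (rule 149): 00100011111
Gen 11 (rule 195): 11001101111
Gen 12 (rule 89): 11101101001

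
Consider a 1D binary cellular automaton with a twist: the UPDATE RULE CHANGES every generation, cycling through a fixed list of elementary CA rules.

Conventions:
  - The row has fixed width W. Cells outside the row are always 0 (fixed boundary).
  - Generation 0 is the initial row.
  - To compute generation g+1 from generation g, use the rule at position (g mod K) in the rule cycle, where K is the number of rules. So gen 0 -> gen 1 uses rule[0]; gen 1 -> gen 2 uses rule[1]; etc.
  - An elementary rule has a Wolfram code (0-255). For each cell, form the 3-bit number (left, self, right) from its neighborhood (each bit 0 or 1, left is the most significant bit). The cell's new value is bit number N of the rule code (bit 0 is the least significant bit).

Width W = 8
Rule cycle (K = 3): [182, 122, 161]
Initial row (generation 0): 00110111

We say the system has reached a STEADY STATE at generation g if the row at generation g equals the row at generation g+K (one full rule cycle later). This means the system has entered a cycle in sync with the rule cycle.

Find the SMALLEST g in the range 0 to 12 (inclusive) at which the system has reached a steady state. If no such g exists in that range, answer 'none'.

Answer: 8

Derivation:
Gen 0: 00110111
Gen 1 (rule 182): 01001010
Gen 2 (rule 122): 10110101
Gen 3 (rule 161): 01001010
Gen 4 (rule 182): 11111111
Gen 5 (rule 122): 10000001
Gen 6 (rule 161): 00111100
Gen 7 (rule 182): 01011010
Gen 8 (rule 122): 10111101
Gen 9 (rule 161): 01011010
Gen 10 (rule 182): 11100111
Gen 11 (rule 122): 10111101
Gen 12 (rule 161): 01011010
Gen 13 (rule 182): 11100111
Gen 14 (rule 122): 10111101
Gen 15 (rule 161): 01011010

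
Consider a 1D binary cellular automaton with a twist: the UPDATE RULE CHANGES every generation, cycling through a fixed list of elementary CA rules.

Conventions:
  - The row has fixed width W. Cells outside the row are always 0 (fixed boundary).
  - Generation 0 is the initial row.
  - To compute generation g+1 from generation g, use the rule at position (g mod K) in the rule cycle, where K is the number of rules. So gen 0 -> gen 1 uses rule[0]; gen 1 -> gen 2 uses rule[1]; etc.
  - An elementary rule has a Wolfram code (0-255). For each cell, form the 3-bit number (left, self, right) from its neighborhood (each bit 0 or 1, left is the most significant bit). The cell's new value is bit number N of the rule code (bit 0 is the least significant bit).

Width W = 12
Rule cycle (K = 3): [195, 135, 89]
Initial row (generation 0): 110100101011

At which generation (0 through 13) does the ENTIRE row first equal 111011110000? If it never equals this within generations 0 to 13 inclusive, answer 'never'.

Answer: never

Derivation:
Gen 0: 110100101011
Gen 1 (rule 195): 010001000001
Gen 2 (rule 135): 110111011111
Gen 3 (rule 89): 110101010001
Gen 4 (rule 195): 010000000110
Gen 5 (rule 135): 110111111000
Gen 6 (rule 89): 110100001111
Gen 7 (rule 195): 010001110111
Gen 8 (rule 135): 110110100010
Gen 9 (rule 89): 110110011001
Gen 10 (rule 195): 010010101010
Gen 11 (rule 135): 110110101010
Gen 12 (rule 89): 110110000001
Gen 13 (rule 195): 010010111110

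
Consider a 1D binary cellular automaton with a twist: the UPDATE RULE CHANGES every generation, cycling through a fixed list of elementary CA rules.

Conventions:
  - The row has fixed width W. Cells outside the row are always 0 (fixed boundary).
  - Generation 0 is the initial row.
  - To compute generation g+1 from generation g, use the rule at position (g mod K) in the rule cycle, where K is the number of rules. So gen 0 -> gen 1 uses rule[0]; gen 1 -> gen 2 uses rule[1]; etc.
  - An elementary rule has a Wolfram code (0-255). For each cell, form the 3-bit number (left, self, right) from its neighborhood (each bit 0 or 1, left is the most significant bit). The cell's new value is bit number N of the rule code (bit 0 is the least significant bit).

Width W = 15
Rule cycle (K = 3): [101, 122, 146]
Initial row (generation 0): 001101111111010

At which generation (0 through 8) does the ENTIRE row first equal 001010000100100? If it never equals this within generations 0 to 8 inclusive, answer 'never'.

Answer: never

Derivation:
Gen 0: 001101111111010
Gen 1 (rule 101): 100110000001110
Gen 2 (rule 122): 011111000011011
Gen 3 (rule 146): 101110100100000
Gen 4 (rule 101): 110011100101111
Gen 5 (rule 122): 111110111011001
Gen 6 (rule 146): 011100010000110
Gen 7 (rule 101): 000101010110010
Gen 8 (rule 122): 001010101111101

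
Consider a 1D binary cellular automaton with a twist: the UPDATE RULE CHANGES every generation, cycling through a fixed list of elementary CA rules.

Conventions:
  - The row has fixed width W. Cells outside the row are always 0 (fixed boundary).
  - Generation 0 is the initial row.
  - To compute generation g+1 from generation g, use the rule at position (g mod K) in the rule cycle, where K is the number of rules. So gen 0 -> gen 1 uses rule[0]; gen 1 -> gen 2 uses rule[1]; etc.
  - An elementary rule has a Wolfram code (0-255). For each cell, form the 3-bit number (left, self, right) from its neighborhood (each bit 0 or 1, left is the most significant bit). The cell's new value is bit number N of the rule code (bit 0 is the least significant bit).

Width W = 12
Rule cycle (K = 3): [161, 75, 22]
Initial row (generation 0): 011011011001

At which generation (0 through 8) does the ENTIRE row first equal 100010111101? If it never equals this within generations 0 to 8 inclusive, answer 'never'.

Answer: 8

Derivation:
Gen 0: 011011011001
Gen 1 (rule 161): 000100100000
Gen 2 (rule 75): 111001001111
Gen 3 (rule 22): 000111110000
Gen 4 (rule 161): 110011100111
Gen 5 (rule 75): 110110101101
Gen 6 (rule 22): 000000100001
Gen 7 (rule 161): 111110001100
Gen 8 (rule 75): 100010111101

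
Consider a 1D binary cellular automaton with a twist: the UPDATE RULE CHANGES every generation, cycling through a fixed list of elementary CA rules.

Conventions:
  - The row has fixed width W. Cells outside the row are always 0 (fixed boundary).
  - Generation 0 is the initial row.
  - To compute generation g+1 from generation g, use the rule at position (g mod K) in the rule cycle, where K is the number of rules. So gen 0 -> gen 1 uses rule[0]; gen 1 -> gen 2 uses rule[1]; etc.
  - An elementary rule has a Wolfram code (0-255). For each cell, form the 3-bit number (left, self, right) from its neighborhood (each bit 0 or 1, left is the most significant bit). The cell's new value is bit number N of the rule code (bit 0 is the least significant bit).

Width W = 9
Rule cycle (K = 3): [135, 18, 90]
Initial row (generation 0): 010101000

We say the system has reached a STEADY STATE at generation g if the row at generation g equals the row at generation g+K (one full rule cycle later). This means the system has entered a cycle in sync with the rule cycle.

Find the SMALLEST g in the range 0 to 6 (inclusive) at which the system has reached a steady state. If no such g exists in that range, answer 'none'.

Gen 0: 010101000
Gen 1 (rule 135): 110101011
Gen 2 (rule 18): 000000000
Gen 3 (rule 90): 000000000
Gen 4 (rule 135): 111111111
Gen 5 (rule 18): 000000000
Gen 6 (rule 90): 000000000
Gen 7 (rule 135): 111111111
Gen 8 (rule 18): 000000000
Gen 9 (rule 90): 000000000

Answer: 2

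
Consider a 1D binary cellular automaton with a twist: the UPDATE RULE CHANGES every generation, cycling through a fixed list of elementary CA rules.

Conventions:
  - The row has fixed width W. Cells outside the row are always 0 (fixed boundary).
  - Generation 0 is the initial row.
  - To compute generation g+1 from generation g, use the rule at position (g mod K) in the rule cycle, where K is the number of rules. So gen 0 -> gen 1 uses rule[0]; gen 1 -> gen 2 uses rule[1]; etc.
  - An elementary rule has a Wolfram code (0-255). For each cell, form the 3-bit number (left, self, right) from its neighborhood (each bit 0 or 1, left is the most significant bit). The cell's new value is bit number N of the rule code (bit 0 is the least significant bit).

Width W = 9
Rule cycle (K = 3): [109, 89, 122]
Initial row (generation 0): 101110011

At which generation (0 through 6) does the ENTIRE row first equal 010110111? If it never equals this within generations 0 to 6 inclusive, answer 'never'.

Answer: 3

Derivation:
Gen 0: 101110011
Gen 1 (rule 109): 111010011
Gen 2 (rule 89): 101001011
Gen 3 (rule 122): 010110111
Gen 4 (rule 109): 011111101
Gen 5 (rule 89): 010000100
Gen 6 (rule 122): 101001010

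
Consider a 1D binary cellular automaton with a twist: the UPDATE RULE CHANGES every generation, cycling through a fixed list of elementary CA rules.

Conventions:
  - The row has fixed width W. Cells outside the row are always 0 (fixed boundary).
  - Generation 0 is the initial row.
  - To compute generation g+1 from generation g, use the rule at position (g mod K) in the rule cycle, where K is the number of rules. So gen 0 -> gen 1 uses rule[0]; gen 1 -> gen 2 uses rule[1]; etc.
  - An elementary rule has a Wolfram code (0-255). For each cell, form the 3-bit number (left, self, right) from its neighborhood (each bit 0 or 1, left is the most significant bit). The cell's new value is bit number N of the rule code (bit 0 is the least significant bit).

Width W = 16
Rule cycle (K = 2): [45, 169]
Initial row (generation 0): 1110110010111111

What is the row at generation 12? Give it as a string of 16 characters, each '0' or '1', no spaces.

Answer: 1010110001110000

Derivation:
Gen 0: 1110110010111111
Gen 1 (rule 45): 1001100011100000
Gen 2 (rule 169): 0001001011001111
Gen 3 (rule 45): 1101001110001000
Gen 4 (rule 169): 1010001100100011
Gen 5 (rule 45): 1110101000101010
Gen 6 (rule 169): 1101010010010100
Gen 7 (rule 45): 1011110010011101
Gen 8 (rule 169): 0111100000011010
Gen 9 (rule 45): 0100001111010110
Gen 10 (rule 169): 0001101110101100
Gen 11 (rule 45): 1101011001111001
Gen 12 (rule 169): 1010110001110000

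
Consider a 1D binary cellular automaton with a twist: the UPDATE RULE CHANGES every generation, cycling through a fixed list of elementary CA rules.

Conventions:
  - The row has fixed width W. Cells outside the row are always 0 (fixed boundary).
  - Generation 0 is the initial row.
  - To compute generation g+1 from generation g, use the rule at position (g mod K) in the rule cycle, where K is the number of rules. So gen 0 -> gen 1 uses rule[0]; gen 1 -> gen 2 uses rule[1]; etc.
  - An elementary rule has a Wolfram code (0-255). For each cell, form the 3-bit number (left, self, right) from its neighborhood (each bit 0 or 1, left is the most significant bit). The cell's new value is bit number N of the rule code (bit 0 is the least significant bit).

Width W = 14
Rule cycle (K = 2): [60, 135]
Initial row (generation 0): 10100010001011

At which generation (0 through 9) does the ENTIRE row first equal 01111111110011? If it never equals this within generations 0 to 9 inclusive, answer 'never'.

Gen 0: 10100010001011
Gen 1 (rule 60): 11110011001110
Gen 2 (rule 135): 01100100010100
Gen 3 (rule 60): 01010110011110
Gen 4 (rule 135): 11010000101100
Gen 5 (rule 60): 10111000111010
Gen 6 (rule 135): 10010011010010
Gen 7 (rule 60): 11011010111011
Gen 8 (rule 135): 00000010010000
Gen 9 (rule 60): 00000011011000

Answer: never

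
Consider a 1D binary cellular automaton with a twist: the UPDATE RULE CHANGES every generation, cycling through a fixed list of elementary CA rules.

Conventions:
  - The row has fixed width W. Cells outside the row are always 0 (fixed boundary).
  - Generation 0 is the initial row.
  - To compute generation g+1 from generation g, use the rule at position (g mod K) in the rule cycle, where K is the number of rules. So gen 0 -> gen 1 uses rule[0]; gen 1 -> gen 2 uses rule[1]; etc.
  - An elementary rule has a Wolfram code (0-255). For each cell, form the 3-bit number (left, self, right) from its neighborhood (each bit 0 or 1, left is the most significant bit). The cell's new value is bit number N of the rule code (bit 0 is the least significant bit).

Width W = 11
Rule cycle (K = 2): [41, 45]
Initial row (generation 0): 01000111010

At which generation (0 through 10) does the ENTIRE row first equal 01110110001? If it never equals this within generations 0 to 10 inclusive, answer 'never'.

Gen 0: 01000111010
Gen 1 (rule 41): 00010100100
Gen 2 (rule 45): 11011100101
Gen 3 (rule 41): 10110000010
Gen 4 (rule 45): 11100111010
Gen 5 (rule 41): 10000100100
Gen 6 (rule 45): 10110100101
Gen 7 (rule 41): 01101000010
Gen 8 (rule 45): 01011011010
Gen 9 (rule 41): 00110110100
Gen 10 (rule 45): 10101101101

Answer: never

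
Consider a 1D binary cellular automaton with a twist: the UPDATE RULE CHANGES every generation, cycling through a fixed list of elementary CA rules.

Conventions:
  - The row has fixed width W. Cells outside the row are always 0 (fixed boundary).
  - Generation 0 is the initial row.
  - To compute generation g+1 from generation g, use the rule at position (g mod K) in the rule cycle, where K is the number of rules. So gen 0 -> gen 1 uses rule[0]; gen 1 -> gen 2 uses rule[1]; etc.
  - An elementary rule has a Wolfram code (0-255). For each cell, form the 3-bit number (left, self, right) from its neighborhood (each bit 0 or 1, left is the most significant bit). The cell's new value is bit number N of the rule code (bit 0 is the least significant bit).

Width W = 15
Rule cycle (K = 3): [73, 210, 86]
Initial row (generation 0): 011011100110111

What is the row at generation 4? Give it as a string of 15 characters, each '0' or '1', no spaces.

Gen 0: 011011100110111
Gen 1 (rule 73): 011010100110101
Gen 2 (rule 210): 101000011010000
Gen 3 (rule 86): 101100101011000
Gen 4 (rule 73): 001100000011011

Answer: 001100000011011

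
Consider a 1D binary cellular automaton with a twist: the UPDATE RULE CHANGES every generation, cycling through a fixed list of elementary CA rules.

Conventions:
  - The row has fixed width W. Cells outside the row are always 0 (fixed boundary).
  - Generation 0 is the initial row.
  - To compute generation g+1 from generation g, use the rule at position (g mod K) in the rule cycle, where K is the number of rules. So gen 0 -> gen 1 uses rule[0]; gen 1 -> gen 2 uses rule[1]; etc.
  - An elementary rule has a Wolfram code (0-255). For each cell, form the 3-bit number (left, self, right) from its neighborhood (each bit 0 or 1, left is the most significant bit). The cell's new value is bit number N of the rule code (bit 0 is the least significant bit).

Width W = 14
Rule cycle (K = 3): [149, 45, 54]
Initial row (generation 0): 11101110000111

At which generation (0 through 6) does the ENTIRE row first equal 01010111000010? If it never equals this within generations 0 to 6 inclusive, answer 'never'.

Answer: 2

Derivation:
Gen 0: 11101110000111
Gen 1 (rule 149): 01000101110010
Gen 2 (rule 45): 01010111000010
Gen 3 (rule 54): 11111000100111
Gen 4 (rule 149): 01110110110010
Gen 5 (rule 45): 01001101100010
Gen 6 (rule 54): 11110010010111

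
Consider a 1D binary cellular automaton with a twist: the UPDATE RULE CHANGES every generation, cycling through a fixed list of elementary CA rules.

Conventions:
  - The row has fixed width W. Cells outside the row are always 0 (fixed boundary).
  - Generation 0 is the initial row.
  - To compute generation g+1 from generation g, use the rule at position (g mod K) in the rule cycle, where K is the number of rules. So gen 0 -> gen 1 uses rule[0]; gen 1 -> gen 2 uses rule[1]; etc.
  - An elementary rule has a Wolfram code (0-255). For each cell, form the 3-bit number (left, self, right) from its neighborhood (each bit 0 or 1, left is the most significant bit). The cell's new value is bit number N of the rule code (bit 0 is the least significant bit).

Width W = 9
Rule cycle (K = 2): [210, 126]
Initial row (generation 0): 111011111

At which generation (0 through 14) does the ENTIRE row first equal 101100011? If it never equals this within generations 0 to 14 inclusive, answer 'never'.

Gen 0: 111011111
Gen 1 (rule 210): 011001111
Gen 2 (rule 126): 111111001
Gen 3 (rule 210): 011111110
Gen 4 (rule 126): 110000011
Gen 5 (rule 210): 011000101
Gen 6 (rule 126): 111101111
Gen 7 (rule 210): 011100111
Gen 8 (rule 126): 110111101
Gen 9 (rule 210): 010011100
Gen 10 (rule 126): 111110110
Gen 11 (rule 210): 011110011
Gen 12 (rule 126): 110011111
Gen 13 (rule 210): 011101111
Gen 14 (rule 126): 110111001

Answer: never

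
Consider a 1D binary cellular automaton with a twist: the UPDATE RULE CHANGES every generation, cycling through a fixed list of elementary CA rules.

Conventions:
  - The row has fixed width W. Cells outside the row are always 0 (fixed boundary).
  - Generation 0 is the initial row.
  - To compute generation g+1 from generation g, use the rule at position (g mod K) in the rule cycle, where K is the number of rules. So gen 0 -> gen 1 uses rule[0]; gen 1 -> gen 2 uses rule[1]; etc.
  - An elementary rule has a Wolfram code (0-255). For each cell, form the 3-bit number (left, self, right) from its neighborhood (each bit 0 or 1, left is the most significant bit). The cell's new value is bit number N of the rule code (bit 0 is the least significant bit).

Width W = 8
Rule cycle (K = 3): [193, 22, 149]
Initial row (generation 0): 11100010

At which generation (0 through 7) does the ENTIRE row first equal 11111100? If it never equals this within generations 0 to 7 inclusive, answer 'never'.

Answer: never

Derivation:
Gen 0: 11100010
Gen 1 (rule 193): 01101000
Gen 2 (rule 22): 10001100
Gen 3 (rule 149): 11100011
Gen 4 (rule 193): 01101001
Gen 5 (rule 22): 10001111
Gen 6 (rule 149): 11100110
Gen 7 (rule 193): 01100010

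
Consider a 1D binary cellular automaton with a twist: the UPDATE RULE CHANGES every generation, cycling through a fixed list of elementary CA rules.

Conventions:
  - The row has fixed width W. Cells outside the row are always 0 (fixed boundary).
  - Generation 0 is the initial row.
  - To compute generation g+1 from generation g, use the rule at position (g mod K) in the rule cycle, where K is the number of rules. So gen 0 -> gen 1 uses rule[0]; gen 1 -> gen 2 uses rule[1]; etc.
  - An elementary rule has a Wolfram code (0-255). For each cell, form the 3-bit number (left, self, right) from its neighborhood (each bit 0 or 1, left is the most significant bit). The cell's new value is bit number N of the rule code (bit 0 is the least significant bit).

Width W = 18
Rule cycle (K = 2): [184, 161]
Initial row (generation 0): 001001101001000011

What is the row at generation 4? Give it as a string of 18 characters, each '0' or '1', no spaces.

Answer: 010000101001110001

Derivation:
Gen 0: 001001101001000011
Gen 1 (rule 184): 000101010100100010
Gen 2 (rule 161): 110010101000001000
Gen 3 (rule 184): 101001010100000100
Gen 4 (rule 161): 010000101001110001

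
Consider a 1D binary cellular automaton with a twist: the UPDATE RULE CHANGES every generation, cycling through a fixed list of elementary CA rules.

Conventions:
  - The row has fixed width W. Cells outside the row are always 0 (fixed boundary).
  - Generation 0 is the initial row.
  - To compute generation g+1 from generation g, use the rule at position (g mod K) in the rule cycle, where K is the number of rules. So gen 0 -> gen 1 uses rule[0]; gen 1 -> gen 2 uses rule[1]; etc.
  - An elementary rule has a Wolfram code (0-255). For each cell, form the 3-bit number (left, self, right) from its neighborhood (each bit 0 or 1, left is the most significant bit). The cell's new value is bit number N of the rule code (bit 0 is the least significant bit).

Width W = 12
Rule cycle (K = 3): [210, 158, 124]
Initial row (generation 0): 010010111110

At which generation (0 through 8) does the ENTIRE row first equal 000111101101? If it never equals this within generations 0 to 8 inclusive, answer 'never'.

Answer: never

Derivation:
Gen 0: 010010111110
Gen 1 (rule 210): 101100011111
Gen 2 (rule 158): 101010111110
Gen 3 (rule 124): 111111100011
Gen 4 (rule 210): 011111110101
Gen 5 (rule 158): 111111100101
Gen 6 (rule 124): 100000110111
Gen 7 (rule 210): 010001010011
Gen 8 (rule 158): 111011011110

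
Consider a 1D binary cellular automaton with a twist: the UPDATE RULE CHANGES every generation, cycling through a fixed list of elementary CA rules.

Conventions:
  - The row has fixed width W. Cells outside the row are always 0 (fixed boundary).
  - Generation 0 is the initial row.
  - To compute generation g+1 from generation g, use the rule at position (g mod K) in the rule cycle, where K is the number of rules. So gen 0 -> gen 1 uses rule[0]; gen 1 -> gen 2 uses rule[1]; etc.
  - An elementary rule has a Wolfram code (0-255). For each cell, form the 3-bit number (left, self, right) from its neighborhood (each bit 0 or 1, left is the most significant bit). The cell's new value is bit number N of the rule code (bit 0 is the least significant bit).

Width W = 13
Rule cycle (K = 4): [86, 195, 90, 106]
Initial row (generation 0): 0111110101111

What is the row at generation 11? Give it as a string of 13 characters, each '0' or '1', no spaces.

Answer: 1110110001001

Derivation:
Gen 0: 0111110101111
Gen 1 (rule 86): 1000010100001
Gen 2 (rule 195): 0011100001110
Gen 3 (rule 90): 0110110011011
Gen 4 (rule 106): 1111110111111
Gen 5 (rule 86): 0000010000001
Gen 6 (rule 195): 1111100111110
Gen 7 (rule 90): 1000111100011
Gen 8 (rule 106): 0001100100111
Gen 9 (rule 86): 0010111111001
Gen 10 (rule 195): 1100011111010
Gen 11 (rule 90): 1110110001001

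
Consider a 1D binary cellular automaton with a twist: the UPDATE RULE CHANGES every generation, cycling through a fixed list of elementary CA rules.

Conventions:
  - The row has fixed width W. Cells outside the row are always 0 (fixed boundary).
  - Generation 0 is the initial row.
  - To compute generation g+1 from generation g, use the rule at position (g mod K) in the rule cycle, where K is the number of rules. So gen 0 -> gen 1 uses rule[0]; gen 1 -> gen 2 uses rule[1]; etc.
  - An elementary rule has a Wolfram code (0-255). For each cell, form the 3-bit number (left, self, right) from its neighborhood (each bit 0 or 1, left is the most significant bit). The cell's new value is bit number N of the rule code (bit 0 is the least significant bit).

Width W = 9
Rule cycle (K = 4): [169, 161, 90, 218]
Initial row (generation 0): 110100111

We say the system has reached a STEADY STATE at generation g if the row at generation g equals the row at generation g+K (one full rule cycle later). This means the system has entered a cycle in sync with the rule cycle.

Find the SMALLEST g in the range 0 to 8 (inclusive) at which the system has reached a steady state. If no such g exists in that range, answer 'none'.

Answer: none

Derivation:
Gen 0: 110100111
Gen 1 (rule 169): 101000110
Gen 2 (rule 161): 010010000
Gen 3 (rule 90): 101101000
Gen 4 (rule 218): 001100100
Gen 5 (rule 169): 101000001
Gen 6 (rule 161): 010011100
Gen 7 (rule 90): 101110110
Gen 8 (rule 218): 001110111
Gen 9 (rule 169): 101101110
Gen 10 (rule 161): 010010100
Gen 11 (rule 90): 101100010
Gen 12 (rule 218): 001110101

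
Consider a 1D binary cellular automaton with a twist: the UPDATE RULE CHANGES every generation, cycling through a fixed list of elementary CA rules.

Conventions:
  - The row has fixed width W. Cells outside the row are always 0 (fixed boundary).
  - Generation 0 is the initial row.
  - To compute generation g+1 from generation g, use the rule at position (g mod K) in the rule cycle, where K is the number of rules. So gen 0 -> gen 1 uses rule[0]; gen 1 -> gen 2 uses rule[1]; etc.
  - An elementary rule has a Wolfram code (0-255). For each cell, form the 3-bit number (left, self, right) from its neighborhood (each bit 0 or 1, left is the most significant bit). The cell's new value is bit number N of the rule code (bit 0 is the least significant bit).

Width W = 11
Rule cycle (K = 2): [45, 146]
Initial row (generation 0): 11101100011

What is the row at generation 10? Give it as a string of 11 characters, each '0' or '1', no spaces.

Answer: 01011011010

Derivation:
Gen 0: 11101100011
Gen 1 (rule 45): 10011001010
Gen 2 (rule 146): 01100110001
Gen 3 (rule 45): 01000100101
Gen 4 (rule 146): 10101011000
Gen 5 (rule 45): 11111110011
Gen 6 (rule 146): 01111101100
Gen 7 (rule 45): 01000011001
Gen 8 (rule 146): 10100100110
Gen 9 (rule 45): 11100100100
Gen 10 (rule 146): 01011011010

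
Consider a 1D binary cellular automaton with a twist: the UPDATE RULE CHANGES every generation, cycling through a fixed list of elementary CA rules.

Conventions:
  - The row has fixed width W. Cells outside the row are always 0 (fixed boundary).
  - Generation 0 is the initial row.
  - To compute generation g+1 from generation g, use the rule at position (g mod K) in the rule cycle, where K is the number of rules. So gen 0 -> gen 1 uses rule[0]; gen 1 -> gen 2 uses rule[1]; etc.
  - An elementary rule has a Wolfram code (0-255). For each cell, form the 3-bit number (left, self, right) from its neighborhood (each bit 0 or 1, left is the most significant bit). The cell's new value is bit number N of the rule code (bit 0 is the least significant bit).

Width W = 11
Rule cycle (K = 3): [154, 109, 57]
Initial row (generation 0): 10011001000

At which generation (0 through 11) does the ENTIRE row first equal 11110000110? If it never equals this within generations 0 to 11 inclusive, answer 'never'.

Answer: never

Derivation:
Gen 0: 10011001000
Gen 1 (rule 154): 01110110100
Gen 2 (rule 109): 01011111101
Gen 3 (rule 57): 00110000010
Gen 4 (rule 154): 01101000101
Gen 5 (rule 109): 01111010111
Gen 6 (rule 57): 01000101100
Gen 7 (rule 154): 10101001010
Gen 8 (rule 109): 11111001110
Gen 9 (rule 57): 10000101001
Gen 10 (rule 154): 01001000110
Gen 11 (rule 109): 01001010110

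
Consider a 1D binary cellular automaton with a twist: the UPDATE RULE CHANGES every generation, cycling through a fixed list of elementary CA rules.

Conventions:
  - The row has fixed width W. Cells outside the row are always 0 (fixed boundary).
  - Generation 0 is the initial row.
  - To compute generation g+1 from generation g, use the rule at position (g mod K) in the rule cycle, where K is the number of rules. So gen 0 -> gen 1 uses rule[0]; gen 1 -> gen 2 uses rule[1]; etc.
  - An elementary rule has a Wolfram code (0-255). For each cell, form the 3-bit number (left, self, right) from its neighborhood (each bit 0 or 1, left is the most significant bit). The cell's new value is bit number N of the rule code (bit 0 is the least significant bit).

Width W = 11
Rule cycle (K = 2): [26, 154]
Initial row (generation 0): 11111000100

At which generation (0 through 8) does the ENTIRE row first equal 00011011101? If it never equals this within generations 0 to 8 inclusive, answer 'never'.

Answer: never

Derivation:
Gen 0: 11111000100
Gen 1 (rule 26): 10000101010
Gen 2 (rule 154): 01001000001
Gen 3 (rule 26): 10110100010
Gen 4 (rule 154): 00100010101
Gen 5 (rule 26): 01010100000
Gen 6 (rule 154): 10000010000
Gen 7 (rule 26): 01000101000
Gen 8 (rule 154): 10101000100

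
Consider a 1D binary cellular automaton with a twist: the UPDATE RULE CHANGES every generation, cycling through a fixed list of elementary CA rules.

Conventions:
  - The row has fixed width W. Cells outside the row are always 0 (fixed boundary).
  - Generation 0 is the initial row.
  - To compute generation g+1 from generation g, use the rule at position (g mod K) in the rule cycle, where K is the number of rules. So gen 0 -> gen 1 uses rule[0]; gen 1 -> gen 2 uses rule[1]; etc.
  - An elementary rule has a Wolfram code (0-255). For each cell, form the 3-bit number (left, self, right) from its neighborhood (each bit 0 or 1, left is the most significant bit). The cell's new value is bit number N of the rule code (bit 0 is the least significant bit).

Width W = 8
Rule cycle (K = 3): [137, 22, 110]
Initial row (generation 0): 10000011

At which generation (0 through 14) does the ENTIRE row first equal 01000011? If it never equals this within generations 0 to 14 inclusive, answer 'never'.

Answer: 2

Derivation:
Gen 0: 10000011
Gen 1 (rule 137): 00111010
Gen 2 (rule 22): 01000011
Gen 3 (rule 110): 11000111
Gen 4 (rule 137): 10010110
Gen 5 (rule 22): 11110001
Gen 6 (rule 110): 10010011
Gen 7 (rule 137): 00000010
Gen 8 (rule 22): 00000111
Gen 9 (rule 110): 00001101
Gen 10 (rule 137): 11101000
Gen 11 (rule 22): 00001100
Gen 12 (rule 110): 00011100
Gen 13 (rule 137): 11011001
Gen 14 (rule 22): 00000111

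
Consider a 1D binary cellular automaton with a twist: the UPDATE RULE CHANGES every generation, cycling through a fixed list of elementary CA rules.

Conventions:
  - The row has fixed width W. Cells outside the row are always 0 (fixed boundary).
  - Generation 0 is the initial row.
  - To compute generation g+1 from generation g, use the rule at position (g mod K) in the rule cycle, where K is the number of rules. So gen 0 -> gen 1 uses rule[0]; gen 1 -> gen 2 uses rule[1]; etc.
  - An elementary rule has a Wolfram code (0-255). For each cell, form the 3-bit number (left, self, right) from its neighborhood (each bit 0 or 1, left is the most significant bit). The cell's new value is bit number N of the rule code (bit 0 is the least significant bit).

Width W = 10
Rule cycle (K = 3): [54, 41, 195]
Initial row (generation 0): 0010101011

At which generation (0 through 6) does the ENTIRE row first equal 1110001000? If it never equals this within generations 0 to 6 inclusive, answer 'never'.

Gen 0: 0010101011
Gen 1 (rule 54): 0111111100
Gen 2 (rule 41): 0100000001
Gen 3 (rule 195): 1001111110
Gen 4 (rule 54): 1110000001
Gen 5 (rule 41): 1000111100
Gen 6 (rule 195): 0011011101

Answer: never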